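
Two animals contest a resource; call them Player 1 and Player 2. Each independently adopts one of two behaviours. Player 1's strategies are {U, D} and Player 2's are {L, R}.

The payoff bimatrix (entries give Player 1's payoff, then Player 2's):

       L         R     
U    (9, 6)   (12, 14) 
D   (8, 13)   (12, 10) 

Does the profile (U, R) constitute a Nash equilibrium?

Yes

At (U, R), Player 1 earns 12; switching to D would give 12, so Player 1 has no profitable deviation.
Player 2 earns 14; switching to L would give 6, so Player 2 has no profitable deviation.
Neither player can gain by a unilateral deviation, so this profile is a Nash equilibrium.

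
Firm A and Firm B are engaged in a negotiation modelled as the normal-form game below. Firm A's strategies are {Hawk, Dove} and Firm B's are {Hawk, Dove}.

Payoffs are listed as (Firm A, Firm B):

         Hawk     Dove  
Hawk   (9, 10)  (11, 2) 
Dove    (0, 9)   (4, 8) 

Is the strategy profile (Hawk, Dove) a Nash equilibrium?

No

At (Hawk, Dove), Firm A earns 11; switching to Dove would give 4, so Firm A has no profitable deviation.
Firm B earns 2; switching to Hawk would give 10, so Firm B would deviate.
Since at least one player can profitably deviate, this is not a Nash equilibrium.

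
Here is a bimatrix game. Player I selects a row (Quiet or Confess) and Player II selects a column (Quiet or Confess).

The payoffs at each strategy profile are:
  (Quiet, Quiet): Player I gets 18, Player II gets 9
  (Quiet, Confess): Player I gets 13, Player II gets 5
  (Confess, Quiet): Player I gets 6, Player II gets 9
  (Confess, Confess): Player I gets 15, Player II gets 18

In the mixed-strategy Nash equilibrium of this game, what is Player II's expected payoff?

9

First find p, the probability Player I plays Quiet, from Player II's indifference between Quiet and Confess: 9p + 9(1−p) = 5p + 18(1−p), giving p = 9/13.
Since Player II is indifferent in equilibrium, Player II's expected payoff equals the payoff from either column against (9/13, 4/13). Using Quiet: 9(9/13) + 9(4/13) = 9.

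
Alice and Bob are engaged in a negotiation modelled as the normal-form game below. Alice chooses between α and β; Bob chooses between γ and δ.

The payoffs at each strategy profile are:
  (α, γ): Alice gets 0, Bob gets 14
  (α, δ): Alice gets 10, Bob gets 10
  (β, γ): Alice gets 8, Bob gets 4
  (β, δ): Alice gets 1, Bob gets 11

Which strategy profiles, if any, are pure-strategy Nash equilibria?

(α, γ): Alice prefers β (8 > 0) — not an equilibrium.
(α, δ): Bob prefers γ (14 > 10) — not an equilibrium.
(β, γ): Bob prefers δ (11 > 4) — not an equilibrium.
(β, δ): Alice prefers α (10 > 1) — not an equilibrium.

none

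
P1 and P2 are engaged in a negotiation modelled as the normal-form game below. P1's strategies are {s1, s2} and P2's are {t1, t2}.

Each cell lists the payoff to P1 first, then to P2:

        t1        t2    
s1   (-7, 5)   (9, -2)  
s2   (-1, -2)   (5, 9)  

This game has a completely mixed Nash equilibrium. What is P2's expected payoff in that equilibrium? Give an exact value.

41/18

First find x, the probability P1 plays s1, from P2's indifference between t1 and t2: 5x − 2(1−x) = −2x + 9(1−x), giving x = 11/18.
Since P2 is indifferent in equilibrium, P2's expected payoff equals the payoff from either column against (11/18, 7/18). Using t1: 5(11/18) − 2(7/18) = 41/18.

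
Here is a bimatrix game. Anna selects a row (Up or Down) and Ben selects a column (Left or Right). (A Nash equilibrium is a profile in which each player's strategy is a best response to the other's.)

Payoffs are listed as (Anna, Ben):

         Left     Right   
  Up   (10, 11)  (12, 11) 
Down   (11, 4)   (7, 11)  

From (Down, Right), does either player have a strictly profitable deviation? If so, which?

Anna at (Down, Right) earns 7; deviating to Up yields 12 — a strict improvement.
Ben earns 11; deviating to Left yields 4 — not better.
Only Anna has a strictly profitable deviation.

Anna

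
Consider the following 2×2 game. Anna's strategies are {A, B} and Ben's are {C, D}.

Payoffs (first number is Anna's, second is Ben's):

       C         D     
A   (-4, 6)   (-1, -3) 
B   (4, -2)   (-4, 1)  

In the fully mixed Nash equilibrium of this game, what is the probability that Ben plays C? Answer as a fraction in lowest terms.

Let c be the probability that Ben plays C. In a completely mixed equilibrium, Anna must be indifferent between A and B.
Anna's expected payoff from A is −4c − (1−c); from B it is 4c − 4(1−c).
Setting these equal: −3c − 1 = 8c − 4, so c = 3/11.

3/11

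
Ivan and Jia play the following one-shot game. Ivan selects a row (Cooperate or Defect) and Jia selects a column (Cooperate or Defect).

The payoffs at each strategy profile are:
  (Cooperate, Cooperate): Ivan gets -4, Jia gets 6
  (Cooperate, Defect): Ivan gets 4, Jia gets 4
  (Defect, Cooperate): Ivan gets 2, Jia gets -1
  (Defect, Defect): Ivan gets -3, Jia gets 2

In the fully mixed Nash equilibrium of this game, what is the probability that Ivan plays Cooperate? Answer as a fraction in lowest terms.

Let r be the probability that Ivan plays Cooperate. In a completely mixed equilibrium, Jia must be indifferent between Cooperate and Defect.
Jia's expected payoff from Cooperate is 6r − (1−r); from Defect it is 4r + 2(1−r).
Setting these equal: 7r − 1 = 2r + 2, so r = 3/5.

3/5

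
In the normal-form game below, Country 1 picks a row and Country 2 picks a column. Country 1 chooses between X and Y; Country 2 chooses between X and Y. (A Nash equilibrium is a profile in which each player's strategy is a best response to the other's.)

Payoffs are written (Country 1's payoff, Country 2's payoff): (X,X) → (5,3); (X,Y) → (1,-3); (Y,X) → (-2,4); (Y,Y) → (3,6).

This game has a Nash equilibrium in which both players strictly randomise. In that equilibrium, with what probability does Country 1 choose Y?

3/4

Let p be the probability that Country 1 plays X. In a completely mixed equilibrium, Country 2 must be indifferent between X and Y.
Country 2's expected payoff from X is 3p + 4(1−p); from Y it is −3p + 6(1−p).
Setting these equal: −p + 4 = −9p + 6, so p = 1/4.
Therefore Country 1 plays Y with probability 1 − 1/4 = 3/4.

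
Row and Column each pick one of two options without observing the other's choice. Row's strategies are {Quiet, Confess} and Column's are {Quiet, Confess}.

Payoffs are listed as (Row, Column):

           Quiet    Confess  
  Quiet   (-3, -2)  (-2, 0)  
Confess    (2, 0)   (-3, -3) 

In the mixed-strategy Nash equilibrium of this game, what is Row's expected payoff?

-13/6

First find y, the probability Column plays Quiet, from Row's indifference between Quiet and Confess: −3y − 2(1−y) = 2y − 3(1−y), giving y = 1/6.
Since Row is indifferent in equilibrium, Row's expected payoff equals the payoff from either row against (1/6, 5/6). Using Quiet: −3(1/6) − 2(5/6) = -13/6.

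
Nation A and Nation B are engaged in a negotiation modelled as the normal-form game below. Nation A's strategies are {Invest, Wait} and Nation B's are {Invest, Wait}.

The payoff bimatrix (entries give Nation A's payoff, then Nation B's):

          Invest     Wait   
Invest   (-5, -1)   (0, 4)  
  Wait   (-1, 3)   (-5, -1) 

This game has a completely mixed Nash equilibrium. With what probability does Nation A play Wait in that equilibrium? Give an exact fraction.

5/9

Let p be the probability that Nation A plays Invest. In a completely mixed equilibrium, Nation B must be indifferent between Invest and Wait.
Nation B's expected payoff from Invest is −p + 3(1−p); from Wait it is 4p − (1−p).
Setting these equal: −4p + 3 = 5p − 1, so p = 4/9.
Therefore Nation A plays Wait with probability 1 − 4/9 = 5/9.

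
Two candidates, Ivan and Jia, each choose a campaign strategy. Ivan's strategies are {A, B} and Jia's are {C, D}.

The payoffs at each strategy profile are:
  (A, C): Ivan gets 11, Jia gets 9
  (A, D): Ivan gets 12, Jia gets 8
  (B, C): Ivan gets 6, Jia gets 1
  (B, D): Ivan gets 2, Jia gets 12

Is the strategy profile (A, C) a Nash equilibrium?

At (A, C), Ivan earns 11; switching to B would give 6, so Ivan has no profitable deviation.
Jia earns 9; switching to D would give 8, so Jia has no profitable deviation.
Neither player can gain by a unilateral deviation, so this profile is a Nash equilibrium.

Yes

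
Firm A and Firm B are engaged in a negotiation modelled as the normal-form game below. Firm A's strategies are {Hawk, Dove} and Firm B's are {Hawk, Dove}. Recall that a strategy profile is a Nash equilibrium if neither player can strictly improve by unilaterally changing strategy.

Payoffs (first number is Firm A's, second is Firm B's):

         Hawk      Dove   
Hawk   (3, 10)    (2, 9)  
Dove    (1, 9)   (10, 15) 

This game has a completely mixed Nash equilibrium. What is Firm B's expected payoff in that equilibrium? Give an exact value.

69/7

First find x, the probability Firm A plays Hawk, from Firm B's indifference between Hawk and Dove: 10x + 9(1−x) = 9x + 15(1−x), giving x = 6/7.
Since Firm B is indifferent in equilibrium, Firm B's expected payoff equals the payoff from either column against (6/7, 1/7). Using Hawk: 10(6/7) + 9(1/7) = 69/7.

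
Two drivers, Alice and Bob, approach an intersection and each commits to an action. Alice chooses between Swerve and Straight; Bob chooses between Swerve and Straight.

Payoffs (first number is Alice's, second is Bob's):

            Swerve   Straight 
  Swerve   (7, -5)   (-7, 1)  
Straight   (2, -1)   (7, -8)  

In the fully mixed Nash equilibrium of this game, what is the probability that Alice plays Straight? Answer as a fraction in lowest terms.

6/13

Let r be the probability that Alice plays Swerve. In a completely mixed equilibrium, Bob must be indifferent between Swerve and Straight.
Bob's expected payoff from Swerve is −5r − (1−r); from Straight it is r − 8(1−r).
Setting these equal: −4r − 1 = 9r − 8, so r = 7/13.
Therefore Alice plays Straight with probability 1 − 7/13 = 6/13.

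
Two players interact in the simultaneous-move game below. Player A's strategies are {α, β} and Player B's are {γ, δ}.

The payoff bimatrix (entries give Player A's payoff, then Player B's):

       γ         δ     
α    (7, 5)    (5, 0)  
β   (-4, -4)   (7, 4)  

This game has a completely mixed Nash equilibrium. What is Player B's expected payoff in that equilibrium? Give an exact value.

First find p, the probability Player A plays α, from Player B's indifference between γ and δ: 5p − 4(1−p) = 4(1−p), giving p = 8/13.
Since Player B is indifferent in equilibrium, Player B's expected payoff equals the payoff from either column against (8/13, 5/13). Using γ: 5(8/13) − 4(5/13) = 20/13.

20/13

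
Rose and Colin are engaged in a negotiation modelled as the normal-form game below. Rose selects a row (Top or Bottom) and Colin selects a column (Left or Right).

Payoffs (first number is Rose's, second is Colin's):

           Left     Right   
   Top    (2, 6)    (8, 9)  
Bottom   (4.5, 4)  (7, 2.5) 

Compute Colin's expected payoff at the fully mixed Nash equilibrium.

14/3

First find p, the probability Rose plays Top, from Colin's indifference between Left and Right: 6p + 4(1−p) = 9p + 2.5(1−p), giving p = 1/3.
Since Colin is indifferent in equilibrium, Colin's expected payoff equals the payoff from either column against (1/3, 2/3). Using Left: 6(1/3) + 4(2/3) = 14/3.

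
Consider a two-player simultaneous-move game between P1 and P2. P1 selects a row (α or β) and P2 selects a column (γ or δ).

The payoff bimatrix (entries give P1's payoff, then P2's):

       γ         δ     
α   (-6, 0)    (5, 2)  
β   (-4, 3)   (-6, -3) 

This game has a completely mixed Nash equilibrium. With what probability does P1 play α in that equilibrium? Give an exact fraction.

3/4

Let p be the probability that P1 plays α. In a completely mixed equilibrium, P2 must be indifferent between γ and δ.
P2's expected payoff from γ is 3(1−p); from δ it is 2p − 3(1−p).
Setting these equal: −3p + 3 = 5p − 3, so p = 3/4.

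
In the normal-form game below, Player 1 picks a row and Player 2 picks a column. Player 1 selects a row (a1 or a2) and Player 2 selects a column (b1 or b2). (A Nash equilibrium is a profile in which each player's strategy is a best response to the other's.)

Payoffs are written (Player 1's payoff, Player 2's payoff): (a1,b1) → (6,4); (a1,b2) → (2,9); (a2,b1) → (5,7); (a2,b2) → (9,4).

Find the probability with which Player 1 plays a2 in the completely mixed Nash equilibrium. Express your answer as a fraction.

Let r be the probability that Player 1 plays a1. In a completely mixed equilibrium, Player 2 must be indifferent between b1 and b2.
Player 2's expected payoff from b1 is 4r + 7(1−r); from b2 it is 9r + 4(1−r).
Setting these equal: −3r + 7 = 5r + 4, so r = 3/8.
Therefore Player 1 plays a2 with probability 1 − 3/8 = 5/8.

5/8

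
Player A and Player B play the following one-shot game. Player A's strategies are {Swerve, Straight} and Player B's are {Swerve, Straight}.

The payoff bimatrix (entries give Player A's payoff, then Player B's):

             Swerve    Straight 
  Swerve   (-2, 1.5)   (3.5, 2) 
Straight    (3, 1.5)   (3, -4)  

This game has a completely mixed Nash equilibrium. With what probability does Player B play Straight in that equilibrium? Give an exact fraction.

10/11

Let c be the probability that Player B plays Swerve. In a completely mixed equilibrium, Player A must be indifferent between Swerve and Straight.
Player A's expected payoff from Swerve is −2c + 3.5(1−c); from Straight it is 3c + 3(1−c).
Setting these equal: −5.5c + 3.5 = 3, so c = 1/11.
Therefore Player B plays Straight with probability 1 − 1/11 = 10/11.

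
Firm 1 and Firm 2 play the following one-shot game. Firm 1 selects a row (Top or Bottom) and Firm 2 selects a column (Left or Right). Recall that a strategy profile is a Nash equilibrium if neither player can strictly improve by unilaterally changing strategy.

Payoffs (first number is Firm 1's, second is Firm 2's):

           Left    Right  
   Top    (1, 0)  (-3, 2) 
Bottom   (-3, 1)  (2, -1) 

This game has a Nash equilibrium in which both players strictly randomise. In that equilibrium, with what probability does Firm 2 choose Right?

4/9

Let c be the probability that Firm 2 plays Left. In a completely mixed equilibrium, Firm 1 must be indifferent between Top and Bottom.
Firm 1's expected payoff from Top is c − 3(1−c); from Bottom it is −3c + 2(1−c).
Setting these equal: 4c − 3 = −5c + 2, so c = 5/9.
Therefore Firm 2 plays Right with probability 1 − 5/9 = 4/9.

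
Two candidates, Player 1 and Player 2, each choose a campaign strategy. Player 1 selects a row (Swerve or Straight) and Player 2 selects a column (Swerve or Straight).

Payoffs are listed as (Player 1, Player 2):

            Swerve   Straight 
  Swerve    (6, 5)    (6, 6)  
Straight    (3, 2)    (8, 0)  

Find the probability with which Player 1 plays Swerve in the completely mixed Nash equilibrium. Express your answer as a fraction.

2/3

Let x be the probability that Player 1 plays Swerve. In a completely mixed equilibrium, Player 2 must be indifferent between Swerve and Straight.
Player 2's expected payoff from Swerve is 5x + 2(1−x); from Straight it is 6x.
Setting these equal: 3x + 2 = 6x, so x = 2/3.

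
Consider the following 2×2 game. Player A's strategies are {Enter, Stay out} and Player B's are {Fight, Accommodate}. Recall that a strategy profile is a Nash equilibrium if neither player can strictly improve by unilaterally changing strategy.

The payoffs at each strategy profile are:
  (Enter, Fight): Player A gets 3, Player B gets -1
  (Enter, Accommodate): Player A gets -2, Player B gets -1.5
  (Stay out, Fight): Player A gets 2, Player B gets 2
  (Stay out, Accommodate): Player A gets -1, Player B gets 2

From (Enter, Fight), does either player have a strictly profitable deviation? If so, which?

Neither

Player A at (Enter, Fight) earns 3; deviating to Stay out yields 2 — not better.
Player B earns -1; deviating to Accommodate yields -1.5 — not better.
Neither player can strictly improve; the profile is a Nash equilibrium.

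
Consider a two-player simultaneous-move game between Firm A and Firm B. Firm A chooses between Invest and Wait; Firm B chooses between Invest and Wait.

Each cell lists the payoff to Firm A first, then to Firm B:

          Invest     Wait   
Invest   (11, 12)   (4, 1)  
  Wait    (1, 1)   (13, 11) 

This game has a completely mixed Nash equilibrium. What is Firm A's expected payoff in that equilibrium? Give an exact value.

First find y, the probability Firm B plays Invest, from Firm A's indifference between Invest and Wait: 11y + 4(1−y) = y + 13(1−y), giving y = 9/19.
Since Firm A is indifferent in equilibrium, Firm A's expected payoff equals the payoff from either row against (9/19, 10/19). Using Invest: 11(9/19) + 4(10/19) = 139/19.

139/19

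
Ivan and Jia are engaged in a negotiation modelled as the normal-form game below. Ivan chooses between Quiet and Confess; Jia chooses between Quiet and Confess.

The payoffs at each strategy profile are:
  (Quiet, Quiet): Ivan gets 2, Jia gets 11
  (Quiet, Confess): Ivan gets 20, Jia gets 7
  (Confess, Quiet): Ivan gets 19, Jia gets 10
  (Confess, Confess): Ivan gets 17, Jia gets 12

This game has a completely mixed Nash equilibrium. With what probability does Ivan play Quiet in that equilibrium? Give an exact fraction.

1/3

Let x be the probability that Ivan plays Quiet. In a completely mixed equilibrium, Jia must be indifferent between Quiet and Confess.
Jia's expected payoff from Quiet is 11x + 10(1−x); from Confess it is 7x + 12(1−x).
Setting these equal: x + 10 = −5x + 12, so x = 1/3.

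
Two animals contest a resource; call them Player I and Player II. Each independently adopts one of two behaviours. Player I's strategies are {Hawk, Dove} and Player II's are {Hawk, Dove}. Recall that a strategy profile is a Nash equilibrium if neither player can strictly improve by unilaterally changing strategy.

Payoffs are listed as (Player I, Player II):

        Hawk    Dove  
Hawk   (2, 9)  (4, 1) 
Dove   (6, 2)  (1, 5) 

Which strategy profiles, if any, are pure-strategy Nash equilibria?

(Hawk, Hawk): Player I prefers Dove (6 > 2) — not an equilibrium.
(Hawk, Dove): Player II prefers Hawk (9 > 1) — not an equilibrium.
(Dove, Hawk): Player II prefers Dove (5 > 2) — not an equilibrium.
(Dove, Dove): Player I prefers Hawk (4 > 1) — not an equilibrium.

none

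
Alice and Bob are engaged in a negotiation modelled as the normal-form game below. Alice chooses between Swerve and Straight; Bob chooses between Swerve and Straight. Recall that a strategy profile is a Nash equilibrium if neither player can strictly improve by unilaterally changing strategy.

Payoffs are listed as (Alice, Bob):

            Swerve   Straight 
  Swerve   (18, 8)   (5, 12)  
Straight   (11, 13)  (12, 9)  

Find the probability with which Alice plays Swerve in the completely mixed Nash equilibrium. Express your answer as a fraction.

Let r be the probability that Alice plays Swerve. In a completely mixed equilibrium, Bob must be indifferent between Swerve and Straight.
Bob's expected payoff from Swerve is 8r + 13(1−r); from Straight it is 12r + 9(1−r).
Setting these equal: −5r + 13 = 3r + 9, so r = 1/2.

1/2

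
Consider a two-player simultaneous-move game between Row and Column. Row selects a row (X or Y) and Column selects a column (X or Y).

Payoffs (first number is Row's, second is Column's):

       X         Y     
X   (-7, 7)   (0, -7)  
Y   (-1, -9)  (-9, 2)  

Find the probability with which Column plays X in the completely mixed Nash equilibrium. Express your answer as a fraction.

Let q be the probability that Column plays X. In a completely mixed equilibrium, Row must be indifferent between X and Y.
Row's expected payoff from X is −7q; from Y it is −q − 9(1−q).
Setting these equal: −7q = 8q − 9, so q = 3/5.

3/5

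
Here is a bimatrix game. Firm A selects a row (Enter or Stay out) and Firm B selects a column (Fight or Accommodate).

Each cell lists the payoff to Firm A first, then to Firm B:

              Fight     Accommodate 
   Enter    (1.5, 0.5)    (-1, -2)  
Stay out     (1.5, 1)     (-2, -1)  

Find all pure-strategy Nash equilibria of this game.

(Enter, Fight): Firm A gets 1.5 ≥ 1.5 from Stay out, and Firm B gets 0.5 ≥ -2 from Accommodate — Nash equilibrium.
(Enter, Accommodate): Firm B prefers Fight (0.5 > -2) — not an equilibrium.
(Stay out, Fight): Firm A gets 1.5 ≥ 1.5 from Enter, and Firm B gets 1 ≥ -1 from Accommodate — Nash equilibrium.
(Stay out, Accommodate): Firm A prefers Enter (-1 > -2); Firm B prefers Fight (1 > -1) — not an equilibrium.

(Enter, Fight) and (Stay out, Fight)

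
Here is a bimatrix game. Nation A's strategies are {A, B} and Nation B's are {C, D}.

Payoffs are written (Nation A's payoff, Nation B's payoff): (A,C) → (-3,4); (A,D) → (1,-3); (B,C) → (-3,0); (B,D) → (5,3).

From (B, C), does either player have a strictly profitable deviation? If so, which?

Nation B

Nation A at (B, C) earns -3; deviating to A yields -3 — not better.
Nation B earns 0; deviating to D yields 3 — a strict improvement.
Only Nation B has a strictly profitable deviation.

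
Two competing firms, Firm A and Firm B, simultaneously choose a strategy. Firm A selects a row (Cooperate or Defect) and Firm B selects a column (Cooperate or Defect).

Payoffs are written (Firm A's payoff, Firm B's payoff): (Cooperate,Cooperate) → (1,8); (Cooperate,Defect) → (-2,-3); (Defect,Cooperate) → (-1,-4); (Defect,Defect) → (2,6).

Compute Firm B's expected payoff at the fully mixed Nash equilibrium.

12/7

First find p, the probability Firm A plays Cooperate, from Firm B's indifference between Cooperate and Defect: 8p − 4(1−p) = −3p + 6(1−p), giving p = 10/21.
Since Firm B is indifferent in equilibrium, Firm B's expected payoff equals the payoff from either column against (10/21, 11/21). Using Cooperate: 8(10/21) − 4(11/21) = 12/7.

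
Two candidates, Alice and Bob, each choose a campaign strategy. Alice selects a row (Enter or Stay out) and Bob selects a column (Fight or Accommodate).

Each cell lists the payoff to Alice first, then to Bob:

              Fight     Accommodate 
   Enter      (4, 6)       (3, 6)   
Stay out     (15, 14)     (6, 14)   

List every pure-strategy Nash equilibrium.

(Enter, Fight): Alice prefers Stay out (15 > 4) — not an equilibrium.
(Enter, Accommodate): Alice prefers Stay out (6 > 3) — not an equilibrium.
(Stay out, Fight): Alice gets 15 ≥ 4 from Enter, and Bob gets 14 ≥ 14 from Accommodate — Nash equilibrium.
(Stay out, Accommodate): Alice gets 6 ≥ 3 from Enter, and Bob gets 14 ≥ 14 from Fight — Nash equilibrium.

(Stay out, Fight) and (Stay out, Accommodate)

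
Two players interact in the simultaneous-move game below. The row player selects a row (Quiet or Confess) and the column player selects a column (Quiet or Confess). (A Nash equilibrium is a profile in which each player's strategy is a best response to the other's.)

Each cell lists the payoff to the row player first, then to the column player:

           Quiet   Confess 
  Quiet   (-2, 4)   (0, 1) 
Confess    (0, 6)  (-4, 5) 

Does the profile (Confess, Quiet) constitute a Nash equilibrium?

At (Confess, Quiet), the row player earns 0; switching to Quiet would give -2, so the row player has no profitable deviation.
The column player earns 6; switching to Confess would give 5, so the column player has no profitable deviation.
Neither player can gain by a unilateral deviation, so this profile is a Nash equilibrium.

Yes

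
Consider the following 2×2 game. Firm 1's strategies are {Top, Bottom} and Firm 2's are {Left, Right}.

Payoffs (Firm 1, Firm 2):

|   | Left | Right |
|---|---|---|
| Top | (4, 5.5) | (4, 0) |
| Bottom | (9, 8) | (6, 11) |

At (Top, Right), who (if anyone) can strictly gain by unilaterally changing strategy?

Firm 1 at (Top, Right) earns 4; deviating to Bottom yields 6 — a strict improvement.
Firm 2 earns 0; deviating to Left yields 5.5 — a strict improvement.
Both Firm 1 and Firm 2 have strictly profitable deviations.

Both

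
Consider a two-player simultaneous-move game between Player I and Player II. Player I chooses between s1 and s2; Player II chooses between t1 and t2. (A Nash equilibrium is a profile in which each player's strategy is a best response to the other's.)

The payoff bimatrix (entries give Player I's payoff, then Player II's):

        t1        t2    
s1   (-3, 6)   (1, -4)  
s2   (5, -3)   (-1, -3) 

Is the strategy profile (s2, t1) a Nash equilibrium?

At (s2, t1), Player I earns 5; switching to s1 would give -3, so Player I has no profitable deviation.
Player II earns -3; switching to t2 would give -3, so Player II has no profitable deviation.
Neither player can gain by a unilateral deviation, so this profile is a Nash equilibrium.

Yes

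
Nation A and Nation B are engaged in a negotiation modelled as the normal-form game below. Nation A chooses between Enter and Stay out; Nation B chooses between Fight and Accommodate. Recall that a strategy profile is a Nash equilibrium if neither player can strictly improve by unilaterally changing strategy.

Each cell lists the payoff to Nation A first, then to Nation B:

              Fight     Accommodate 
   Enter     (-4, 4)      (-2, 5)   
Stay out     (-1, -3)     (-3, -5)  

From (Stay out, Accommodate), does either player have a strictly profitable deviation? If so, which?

Both

Nation A at (Stay out, Accommodate) earns -3; deviating to Enter yields -2 — a strict improvement.
Nation B earns -5; deviating to Fight yields -3 — a strict improvement.
Both Nation A and Nation B have strictly profitable deviations.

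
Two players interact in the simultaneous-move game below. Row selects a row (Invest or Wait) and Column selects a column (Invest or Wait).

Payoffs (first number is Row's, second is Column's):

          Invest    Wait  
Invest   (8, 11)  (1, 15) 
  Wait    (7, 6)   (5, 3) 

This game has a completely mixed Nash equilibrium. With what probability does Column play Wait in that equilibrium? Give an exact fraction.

1/5

Let q be the probability that Column plays Invest. In a completely mixed equilibrium, Row must be indifferent between Invest and Wait.
Row's expected payoff from Invest is 8q + (1−q); from Wait it is 7q + 5(1−q).
Setting these equal: 7q + 1 = 2q + 5, so q = 4/5.
Therefore Column plays Wait with probability 1 − 4/5 = 1/5.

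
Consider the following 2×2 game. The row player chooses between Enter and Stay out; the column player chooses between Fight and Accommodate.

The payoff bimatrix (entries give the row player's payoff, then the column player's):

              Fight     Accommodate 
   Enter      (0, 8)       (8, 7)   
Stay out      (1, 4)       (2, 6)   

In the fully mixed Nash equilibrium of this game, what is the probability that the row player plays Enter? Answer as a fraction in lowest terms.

Let x be the probability that the row player plays Enter. In a completely mixed equilibrium, the column player must be indifferent between Fight and Accommodate.
The column player's expected payoff from Fight is 8x + 4(1−x); from Accommodate it is 7x + 6(1−x).
Setting these equal: 4x + 4 = x + 6, so x = 2/3.

2/3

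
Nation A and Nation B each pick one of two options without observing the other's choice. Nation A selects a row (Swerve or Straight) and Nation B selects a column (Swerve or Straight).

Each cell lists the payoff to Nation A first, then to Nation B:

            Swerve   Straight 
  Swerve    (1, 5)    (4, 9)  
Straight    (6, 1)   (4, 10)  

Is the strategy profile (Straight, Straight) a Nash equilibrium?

At (Straight, Straight), Nation A earns 4; switching to Swerve would give 4, so Nation A has no profitable deviation.
Nation B earns 10; switching to Swerve would give 1, so Nation B has no profitable deviation.
Neither player can gain by a unilateral deviation, so this profile is a Nash equilibrium.

Yes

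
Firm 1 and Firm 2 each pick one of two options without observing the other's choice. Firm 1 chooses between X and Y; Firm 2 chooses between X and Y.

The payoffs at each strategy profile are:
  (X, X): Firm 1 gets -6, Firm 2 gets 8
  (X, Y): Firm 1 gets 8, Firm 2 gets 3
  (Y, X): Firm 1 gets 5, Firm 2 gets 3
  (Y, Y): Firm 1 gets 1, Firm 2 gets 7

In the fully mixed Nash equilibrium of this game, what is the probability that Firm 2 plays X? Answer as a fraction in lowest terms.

Let y be the probability that Firm 2 plays X. In a completely mixed equilibrium, Firm 1 must be indifferent between X and Y.
Firm 1's expected payoff from X is −6y + 8(1−y); from Y it is 5y + (1−y).
Setting these equal: −14y + 8 = 4y + 1, so y = 7/18.

7/18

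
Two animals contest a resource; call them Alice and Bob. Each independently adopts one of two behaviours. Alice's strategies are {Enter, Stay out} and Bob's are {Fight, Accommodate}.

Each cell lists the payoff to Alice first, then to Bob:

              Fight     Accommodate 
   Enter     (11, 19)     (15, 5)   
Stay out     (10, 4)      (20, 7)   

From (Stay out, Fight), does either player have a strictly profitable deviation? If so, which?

Alice at (Stay out, Fight) earns 10; deviating to Enter yields 11 — a strict improvement.
Bob earns 4; deviating to Accommodate yields 7 — a strict improvement.
Both Alice and Bob have strictly profitable deviations.

Both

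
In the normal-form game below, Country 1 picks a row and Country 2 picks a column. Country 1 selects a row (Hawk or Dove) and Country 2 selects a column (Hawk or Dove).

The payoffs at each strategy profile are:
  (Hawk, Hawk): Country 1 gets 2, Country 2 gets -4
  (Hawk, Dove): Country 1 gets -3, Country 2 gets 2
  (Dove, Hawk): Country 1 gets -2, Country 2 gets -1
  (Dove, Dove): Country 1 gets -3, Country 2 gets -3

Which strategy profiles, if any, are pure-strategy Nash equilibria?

(Hawk, Dove)

(Hawk, Hawk): Country 2 prefers Dove (2 > -4) — not an equilibrium.
(Hawk, Dove): Country 1 gets -3 ≥ -3 from Dove, and Country 2 gets 2 ≥ -4 from Hawk — Nash equilibrium.
(Dove, Hawk): Country 1 prefers Hawk (2 > -2) — not an equilibrium.
(Dove, Dove): Country 2 prefers Hawk (-1 > -3) — not an equilibrium.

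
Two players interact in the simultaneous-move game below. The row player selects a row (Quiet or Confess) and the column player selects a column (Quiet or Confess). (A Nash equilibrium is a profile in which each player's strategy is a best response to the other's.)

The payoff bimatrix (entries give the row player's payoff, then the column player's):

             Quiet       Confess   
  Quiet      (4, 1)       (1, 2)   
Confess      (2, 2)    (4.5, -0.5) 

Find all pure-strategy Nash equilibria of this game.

none

(Quiet, Quiet): the column player prefers Confess (2 > 1) — not an equilibrium.
(Quiet, Confess): the row player prefers Confess (4.5 > 1) — not an equilibrium.
(Confess, Quiet): the row player prefers Quiet (4 > 2) — not an equilibrium.
(Confess, Confess): the column player prefers Quiet (2 > -0.5) — not an equilibrium.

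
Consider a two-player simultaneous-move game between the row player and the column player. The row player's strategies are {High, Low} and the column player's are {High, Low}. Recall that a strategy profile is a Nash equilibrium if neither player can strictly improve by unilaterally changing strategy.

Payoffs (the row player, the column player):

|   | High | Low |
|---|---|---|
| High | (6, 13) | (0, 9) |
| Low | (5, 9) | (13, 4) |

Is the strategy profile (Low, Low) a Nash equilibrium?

At (Low, Low), the row player earns 13; switching to High would give 0, so the row player has no profitable deviation.
The column player earns 4; switching to High would give 9, so the column player would deviate.
Since at least one player can profitably deviate, this is not a Nash equilibrium.

No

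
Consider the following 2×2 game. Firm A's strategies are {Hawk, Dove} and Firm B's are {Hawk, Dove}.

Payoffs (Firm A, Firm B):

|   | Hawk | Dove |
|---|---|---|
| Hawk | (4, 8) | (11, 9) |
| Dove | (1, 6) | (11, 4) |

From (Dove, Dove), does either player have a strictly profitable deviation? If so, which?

Firm A at (Dove, Dove) earns 11; deviating to Hawk yields 11 — not better.
Firm B earns 4; deviating to Hawk yields 6 — a strict improvement.
Only Firm B has a strictly profitable deviation.

Firm B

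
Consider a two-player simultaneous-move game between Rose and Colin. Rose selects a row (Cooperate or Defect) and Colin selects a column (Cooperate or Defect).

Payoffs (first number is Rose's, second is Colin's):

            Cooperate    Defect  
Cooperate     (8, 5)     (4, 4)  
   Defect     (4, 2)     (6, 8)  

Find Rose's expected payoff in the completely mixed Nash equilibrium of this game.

First find y, the probability Colin plays Cooperate, from Rose's indifference between Cooperate and Defect: 8y + 4(1−y) = 4y + 6(1−y), giving y = 1/3.
Since Rose is indifferent in equilibrium, Rose's expected payoff equals the payoff from either row against (1/3, 2/3). Using Cooperate: 8(1/3) + 4(2/3) = 16/3.

16/3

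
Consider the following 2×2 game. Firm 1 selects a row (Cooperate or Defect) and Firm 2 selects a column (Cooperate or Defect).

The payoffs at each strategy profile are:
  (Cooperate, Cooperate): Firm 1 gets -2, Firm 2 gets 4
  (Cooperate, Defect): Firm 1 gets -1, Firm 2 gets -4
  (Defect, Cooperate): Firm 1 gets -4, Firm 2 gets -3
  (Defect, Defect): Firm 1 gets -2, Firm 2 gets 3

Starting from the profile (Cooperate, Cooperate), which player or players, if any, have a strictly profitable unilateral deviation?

Firm 1 at (Cooperate, Cooperate) earns -2; deviating to Defect yields -4 — not better.
Firm 2 earns 4; deviating to Defect yields -4 — not better.
Neither player can strictly improve; the profile is a Nash equilibrium.

Neither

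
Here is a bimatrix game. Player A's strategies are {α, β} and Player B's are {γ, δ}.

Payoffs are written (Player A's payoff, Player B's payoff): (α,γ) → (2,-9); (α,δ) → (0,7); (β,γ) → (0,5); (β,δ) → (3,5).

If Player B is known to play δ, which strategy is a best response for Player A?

β

Against δ, Player A earns 0 from α and 3 from β.
So β is the best response.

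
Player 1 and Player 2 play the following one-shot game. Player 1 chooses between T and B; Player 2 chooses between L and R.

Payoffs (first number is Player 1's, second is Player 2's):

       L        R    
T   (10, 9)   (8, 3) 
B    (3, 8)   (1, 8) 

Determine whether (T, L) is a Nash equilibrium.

At (T, L), Player 1 earns 10; switching to B would give 3, so Player 1 has no profitable deviation.
Player 2 earns 9; switching to R would give 3, so Player 2 has no profitable deviation.
Neither player can gain by a unilateral deviation, so this profile is a Nash equilibrium.

Yes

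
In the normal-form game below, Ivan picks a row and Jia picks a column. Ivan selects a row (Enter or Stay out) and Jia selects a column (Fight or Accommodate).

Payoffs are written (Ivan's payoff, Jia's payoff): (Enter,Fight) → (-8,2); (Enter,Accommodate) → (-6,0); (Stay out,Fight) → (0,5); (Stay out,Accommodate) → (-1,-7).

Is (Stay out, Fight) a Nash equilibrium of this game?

At (Stay out, Fight), Ivan earns 0; switching to Enter would give -8, so Ivan has no profitable deviation.
Jia earns 5; switching to Accommodate would give -7, so Jia has no profitable deviation.
Neither player can gain by a unilateral deviation, so this profile is a Nash equilibrium.

Yes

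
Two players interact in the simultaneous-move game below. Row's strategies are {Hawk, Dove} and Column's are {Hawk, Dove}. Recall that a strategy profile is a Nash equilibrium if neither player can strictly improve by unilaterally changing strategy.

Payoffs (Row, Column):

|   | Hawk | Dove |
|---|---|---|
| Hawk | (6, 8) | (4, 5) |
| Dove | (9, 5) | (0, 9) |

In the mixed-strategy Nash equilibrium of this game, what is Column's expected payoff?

47/7

First find p, the probability Row plays Hawk, from Column's indifference between Hawk and Dove: 8p + 5(1−p) = 5p + 9(1−p), giving p = 4/7.
Since Column is indifferent in equilibrium, Column's expected payoff equals the payoff from either column against (4/7, 3/7). Using Hawk: 8(4/7) + 5(3/7) = 47/7.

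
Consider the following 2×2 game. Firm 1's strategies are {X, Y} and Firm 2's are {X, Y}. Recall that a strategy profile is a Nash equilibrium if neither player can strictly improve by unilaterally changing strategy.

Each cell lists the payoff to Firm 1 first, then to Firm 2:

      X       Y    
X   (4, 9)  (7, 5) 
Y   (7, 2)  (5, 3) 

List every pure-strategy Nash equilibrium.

none

(X, X): Firm 1 prefers Y (7 > 4) — not an equilibrium.
(X, Y): Firm 2 prefers X (9 > 5) — not an equilibrium.
(Y, X): Firm 2 prefers Y (3 > 2) — not an equilibrium.
(Y, Y): Firm 1 prefers X (7 > 5) — not an equilibrium.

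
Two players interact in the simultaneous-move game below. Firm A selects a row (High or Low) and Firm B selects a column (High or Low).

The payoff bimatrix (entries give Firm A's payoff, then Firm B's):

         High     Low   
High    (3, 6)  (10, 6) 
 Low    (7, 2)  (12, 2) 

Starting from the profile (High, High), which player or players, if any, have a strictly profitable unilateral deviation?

Firm A

Firm A at (High, High) earns 3; deviating to Low yields 7 — a strict improvement.
Firm B earns 6; deviating to Low yields 6 — not better.
Only Firm A has a strictly profitable deviation.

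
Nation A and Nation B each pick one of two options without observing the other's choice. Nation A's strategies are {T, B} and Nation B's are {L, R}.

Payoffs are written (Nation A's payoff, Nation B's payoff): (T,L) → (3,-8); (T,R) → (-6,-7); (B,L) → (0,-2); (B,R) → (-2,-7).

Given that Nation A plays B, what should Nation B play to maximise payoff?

L

Against B, Nation B earns -2 from L and -7 from R.
So L is the best response.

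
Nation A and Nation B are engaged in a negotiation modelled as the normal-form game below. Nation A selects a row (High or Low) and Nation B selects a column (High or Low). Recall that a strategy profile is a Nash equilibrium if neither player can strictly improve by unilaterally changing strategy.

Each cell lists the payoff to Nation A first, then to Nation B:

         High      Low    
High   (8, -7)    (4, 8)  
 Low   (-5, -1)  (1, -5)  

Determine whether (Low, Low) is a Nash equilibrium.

At (Low, Low), Nation A earns 1; switching to High would give 4, so Nation A would deviate.
Nation B earns -5; switching to High would give -1, so Nation B would deviate.
Since at least one player can profitably deviate, this is not a Nash equilibrium.

No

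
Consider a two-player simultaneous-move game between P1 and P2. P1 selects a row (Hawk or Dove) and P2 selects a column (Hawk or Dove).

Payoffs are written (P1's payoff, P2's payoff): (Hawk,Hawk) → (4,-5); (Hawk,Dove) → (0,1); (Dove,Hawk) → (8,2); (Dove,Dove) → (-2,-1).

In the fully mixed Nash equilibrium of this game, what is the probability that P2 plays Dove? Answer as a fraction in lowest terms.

Let q be the probability that P2 plays Hawk. In a completely mixed equilibrium, P1 must be indifferent between Hawk and Dove.
P1's expected payoff from Hawk is 4q; from Dove it is 8q − 2(1−q).
Setting these equal: 4q = 10q − 2, so q = 1/3.
Therefore P2 plays Dove with probability 1 − 1/3 = 2/3.

2/3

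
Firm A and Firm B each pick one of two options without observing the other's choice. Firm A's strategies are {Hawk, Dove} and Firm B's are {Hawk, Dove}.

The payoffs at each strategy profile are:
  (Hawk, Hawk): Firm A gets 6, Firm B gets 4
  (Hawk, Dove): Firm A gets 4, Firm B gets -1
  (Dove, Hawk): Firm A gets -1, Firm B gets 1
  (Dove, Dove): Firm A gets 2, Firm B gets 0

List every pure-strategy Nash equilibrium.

(Hawk, Hawk)

(Hawk, Hawk): Firm A gets 6 ≥ -1 from Dove, and Firm B gets 4 ≥ -1 from Dove — Nash equilibrium.
(Hawk, Dove): Firm B prefers Hawk (4 > -1) — not an equilibrium.
(Dove, Hawk): Firm A prefers Hawk (6 > -1) — not an equilibrium.
(Dove, Dove): Firm A prefers Hawk (4 > 2); Firm B prefers Hawk (1 > 0) — not an equilibrium.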